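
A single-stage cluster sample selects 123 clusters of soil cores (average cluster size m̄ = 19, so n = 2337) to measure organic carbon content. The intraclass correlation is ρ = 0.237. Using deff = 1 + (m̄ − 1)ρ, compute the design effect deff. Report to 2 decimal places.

deff = 1 + (19 − 1)·0.237 = 1 + 4.266 = 5.266.

5.27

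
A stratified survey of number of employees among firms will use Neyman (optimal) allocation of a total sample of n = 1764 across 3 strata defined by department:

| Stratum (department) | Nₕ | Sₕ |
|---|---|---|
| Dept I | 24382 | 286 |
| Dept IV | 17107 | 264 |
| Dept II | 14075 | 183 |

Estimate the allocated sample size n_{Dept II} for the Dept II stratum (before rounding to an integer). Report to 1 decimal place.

323.0

Neyman allocation: nₕ = n·NₕSₕ / Σⱼ NⱼSⱼ.
Σ NⱼSⱼ = 24382·286 + 17107·264 + 14075·183 = 1.4065225 × 10^7.
n_{Dept II} = 1764·14075·183 / (1.4065225 × 10^7) = 323.0.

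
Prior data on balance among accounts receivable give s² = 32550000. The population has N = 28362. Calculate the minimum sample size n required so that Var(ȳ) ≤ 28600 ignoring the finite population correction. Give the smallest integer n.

Without fpc, n₀ = s²/D = 32550000/28600 = 1138.1119.
Rounding up, n = 1139.

1139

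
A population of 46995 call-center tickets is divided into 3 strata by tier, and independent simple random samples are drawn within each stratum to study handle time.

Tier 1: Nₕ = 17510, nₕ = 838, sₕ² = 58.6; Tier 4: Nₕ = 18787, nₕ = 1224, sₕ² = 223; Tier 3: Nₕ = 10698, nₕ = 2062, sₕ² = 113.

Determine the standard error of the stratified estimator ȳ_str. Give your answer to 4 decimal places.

Var(ȳ_str) = Σₕ Wₕ²(1 − fₕ)sₕ²/nₕ with Wₕ = Nₕ/N, N = 46995.
Tier 1: Wₕ = 0.37259283; term = 0.37259283²·(1 − 0.04785837)·58.6/838 = 0.009243238.
Tier 4: Wₕ = 0.39976593; term = 0.39976593²·(1 − 0.06515143)·223/1224 = 0.027219257.
Tier 3: Wₕ = 0.22764124; term = 0.22764124²·(1 − 0.19274631)·113/2062 = 0.0022924597.
Sum = 0.038754955.
SE = √(0.038754955) = 0.1969.

0.1969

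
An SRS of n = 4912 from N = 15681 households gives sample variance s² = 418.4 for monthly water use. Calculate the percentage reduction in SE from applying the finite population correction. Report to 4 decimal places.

17.1293

f = n/N = 4912/15681 = 0.31324533.
SE_no-fpc = √(s²/n) = 0.29185468; SE_fpc = √((1−f)s²/n) = 0.24186191.
Ratio = √(1−f) = 0.82870663. Reduction = 100·(1 − 0.82870663) = 17.1293%.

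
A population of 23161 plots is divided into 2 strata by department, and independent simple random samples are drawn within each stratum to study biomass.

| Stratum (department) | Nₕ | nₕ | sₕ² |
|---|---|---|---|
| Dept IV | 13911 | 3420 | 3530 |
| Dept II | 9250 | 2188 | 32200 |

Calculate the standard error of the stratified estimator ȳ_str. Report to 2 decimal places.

1.44

Var(ȳ_str) = Σₕ Wₕ²(1 − fₕ)sₕ²/nₕ with Wₕ = Nₕ/N, N = 23161.
Dept IV: Wₕ = 0.60062173; term = 0.60062173²·(1 − 0.24584861)·3530/3420 = 0.28080784.
Dept II: Wₕ = 0.39937827; term = 0.39937827²·(1 − 0.23654054)·32200/2188 = 1.7921047.
Sum = 2.0729125.
SE = √(2.0729125) = 1.44.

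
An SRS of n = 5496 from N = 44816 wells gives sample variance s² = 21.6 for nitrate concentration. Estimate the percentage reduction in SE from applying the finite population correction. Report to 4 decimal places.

f = n/N = 5496/44816 = 0.12263477.
SE_no-fpc = √(s²/n) = 0.062690757; SE_fpc = √((1−f)s²/n) = 0.058721038.
Ratio = √(1−f) = 0.93667776. Reduction = 100·(1 − 0.93667776) = 6.3322%.

6.3322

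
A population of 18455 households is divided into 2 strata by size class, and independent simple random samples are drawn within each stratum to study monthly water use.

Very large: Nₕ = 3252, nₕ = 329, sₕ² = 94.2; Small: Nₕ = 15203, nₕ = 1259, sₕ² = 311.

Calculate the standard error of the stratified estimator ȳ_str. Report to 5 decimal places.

Var(ȳ_str) = Σₕ Wₕ²(1 − fₕ)sₕ²/nₕ with Wₕ = Nₕ/N, N = 18455.
Very large: Wₕ = 0.17621241; term = 0.17621241²·(1 − 0.10116851)·94.2/329 = 0.0079910943.
Small: Wₕ = 0.82378759; term = 0.82378759²·(1 − 0.08281260)·311/1259 = 0.15375287.
Sum = 0.16174396.
SE = √(0.16174396) = 0.40217.

0.40217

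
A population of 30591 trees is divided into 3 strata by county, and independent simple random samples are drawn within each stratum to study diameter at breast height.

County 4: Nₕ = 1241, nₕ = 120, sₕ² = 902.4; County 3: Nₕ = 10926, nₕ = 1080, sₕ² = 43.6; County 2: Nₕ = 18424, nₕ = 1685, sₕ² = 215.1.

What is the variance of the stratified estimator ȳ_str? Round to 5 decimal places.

0.05789

Var(ȳ_str) = Σₕ Wₕ²(1 − fₕ)sₕ²/nₕ with Wₕ = Nₕ/N, N = 30591.
County 4: Wₕ = 0.04056749; term = 0.04056749²·(1 − 0.09669621)·902.4/120 = 0.011179127.
County 3: Wₕ = 0.35716387; term = 0.35716387²·(1 − 0.09884679)·43.6/1080 = 0.0046408381.
County 2: Wₕ = 0.60226864; term = 0.60226864²·(1 − 0.09145680)·215.1/1685 = 0.042069426.
Sum = 0.057889391.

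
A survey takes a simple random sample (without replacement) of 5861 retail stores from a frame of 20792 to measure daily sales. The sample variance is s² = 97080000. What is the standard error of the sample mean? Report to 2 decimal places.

109.06

Under SRS without replacement, Var(ȳ) = (1 − f)·s²/n with f = n/N = 5861/20792 = 0.28188726.
Var(ȳ) = (1 − 0.28188726)·97080000/5861 = 0.71811274·16563.726 = 11894.623.
SE(ȳ) = √(11894.623) = 109.06.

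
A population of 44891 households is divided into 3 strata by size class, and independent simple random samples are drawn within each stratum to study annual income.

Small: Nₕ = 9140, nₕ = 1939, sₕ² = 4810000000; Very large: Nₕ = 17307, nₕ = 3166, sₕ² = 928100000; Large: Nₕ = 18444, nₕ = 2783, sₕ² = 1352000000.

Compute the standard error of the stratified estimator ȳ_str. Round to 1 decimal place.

Var(ȳ_str) = Σₕ Wₕ²(1 − fₕ)sₕ²/nₕ with Wₕ = Nₕ/N, N = 44891.
Small: Wₕ = 0.20360429; term = 0.20360429²·(1 − 0.21214442)·4810000000/1939 = 81019.156.
Very large: Wₕ = 0.38553385; term = 0.38553385²·(1 − 0.18293176)·928100000/3166 = 35601.412.
Large: Wₕ = 0.41086187; term = 0.41086187²·(1 − 0.15088918)·1352000000/2783 = 69633.709.
Sum = 186254.28.
SE = √(186254.28) = 431.6.

431.6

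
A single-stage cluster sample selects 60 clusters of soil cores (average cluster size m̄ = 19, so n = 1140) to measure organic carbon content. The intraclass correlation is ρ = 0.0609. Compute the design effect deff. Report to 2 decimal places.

deff = 1 + (19 − 1)·0.0609 = 1 + 1.0962 = 2.0962.

2.10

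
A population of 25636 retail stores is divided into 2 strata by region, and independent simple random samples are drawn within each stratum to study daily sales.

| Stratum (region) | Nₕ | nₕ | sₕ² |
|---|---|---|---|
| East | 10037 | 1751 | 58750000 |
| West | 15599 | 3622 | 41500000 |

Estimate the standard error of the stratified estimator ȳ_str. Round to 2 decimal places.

86.62

Var(ȳ_str) = Σₕ Wₕ²(1 − fₕ)sₕ²/nₕ with Wₕ = Nₕ/N, N = 25636.
East: Wₕ = 0.39151974; term = 0.39151974²·(1 − 0.17445452)·58750000/1751 = 4245.9028.
West: Wₕ = 0.60848026; term = 0.60848026²·(1 − 0.23219437)·41500000/3622 = 3257.1963.
Sum = 7503.0991.
SE = √(7503.0991) = 86.62.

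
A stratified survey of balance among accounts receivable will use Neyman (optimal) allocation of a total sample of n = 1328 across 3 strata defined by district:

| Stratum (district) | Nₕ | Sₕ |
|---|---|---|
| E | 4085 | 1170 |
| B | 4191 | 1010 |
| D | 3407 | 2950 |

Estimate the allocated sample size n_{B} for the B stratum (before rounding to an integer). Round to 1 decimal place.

Neyman allocation: nₕ = n·NₕSₕ / Σⱼ NⱼSⱼ.
Σ NⱼSⱼ = 4085·1170 + 4191·1010 + 3407·2950 = 1.906301 × 10^7.
n_{B} = 1328·4191·1010 / (1.906301 × 10^7) = 294.9.

294.9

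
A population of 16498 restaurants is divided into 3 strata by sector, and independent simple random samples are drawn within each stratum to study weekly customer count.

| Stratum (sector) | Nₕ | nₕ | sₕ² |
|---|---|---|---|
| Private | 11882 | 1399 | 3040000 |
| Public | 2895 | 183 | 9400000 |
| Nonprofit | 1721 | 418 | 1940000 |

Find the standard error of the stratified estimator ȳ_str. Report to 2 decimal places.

Var(ȳ_str) = Σₕ Wₕ²(1 − fₕ)sₕ²/nₕ with Wₕ = Nₕ/N, N = 16498.
Private: Wₕ = 0.72020851; term = 0.72020851²·(1 − 0.11774112)·3040000/1399 = 994.41669.
Public: Wₕ = 0.17547582; term = 0.17547582²·(1 − 0.06321244)·9400000/183 = 1481.6732.
Nonprofit: Wₕ = 0.10431567; term = 0.10431567²·(1 − 0.24288205)·1940000/418 = 38.237381.
Sum = 2514.3273.
SE = √(2514.3273) = 50.14.

50.14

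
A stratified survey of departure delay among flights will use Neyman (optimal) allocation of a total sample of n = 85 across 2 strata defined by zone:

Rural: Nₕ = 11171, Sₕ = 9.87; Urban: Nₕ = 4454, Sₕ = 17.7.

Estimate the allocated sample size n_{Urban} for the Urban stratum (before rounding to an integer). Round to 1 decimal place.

Neyman allocation: nₕ = n·NₕSₕ / Σⱼ NⱼSⱼ.
Σ NⱼSⱼ = 11171·9.87 + 4454·17.7 = 189093.57.
n_{Urban} = 85·4454·17.7 / 189093.57 = 35.4.

35.4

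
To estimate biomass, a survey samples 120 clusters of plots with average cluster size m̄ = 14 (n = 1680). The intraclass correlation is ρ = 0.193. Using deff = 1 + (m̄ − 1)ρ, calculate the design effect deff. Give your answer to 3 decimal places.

deff = 1 + (14 − 1)·0.193 = 1 + 2.509 = 3.509.

3.509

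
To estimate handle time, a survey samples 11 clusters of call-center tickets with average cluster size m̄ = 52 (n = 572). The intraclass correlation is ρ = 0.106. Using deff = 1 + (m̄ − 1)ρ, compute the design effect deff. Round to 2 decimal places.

6.41

deff = 1 + (52 − 1)·0.106 = 1 + 5.406 = 6.406.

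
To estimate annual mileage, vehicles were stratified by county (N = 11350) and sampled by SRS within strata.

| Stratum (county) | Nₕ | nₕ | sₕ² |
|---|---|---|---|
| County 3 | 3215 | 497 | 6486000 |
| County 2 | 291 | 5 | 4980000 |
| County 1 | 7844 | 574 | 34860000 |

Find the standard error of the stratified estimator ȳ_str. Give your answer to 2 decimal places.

168.56

Var(ȳ_str) = Σₕ Wₕ²(1 − fₕ)sₕ²/nₕ with Wₕ = Nₕ/N, N = 11350.
County 3: Wₕ = 0.28325991; term = 0.28325991²·(1 − 0.15458787)·6486000/497 = 885.2364.
County 2: Wₕ = 0.02563877; term = 0.02563877²·(1 − 0.01718213)·4980000/5 = 643.46753.
County 1: Wₕ = 0.69110132; term = 0.69110132²·(1 − 0.07317695)·34860000/574 = 26884.116.
Sum = 28412.82.
SE = √(28412.82) = 168.56.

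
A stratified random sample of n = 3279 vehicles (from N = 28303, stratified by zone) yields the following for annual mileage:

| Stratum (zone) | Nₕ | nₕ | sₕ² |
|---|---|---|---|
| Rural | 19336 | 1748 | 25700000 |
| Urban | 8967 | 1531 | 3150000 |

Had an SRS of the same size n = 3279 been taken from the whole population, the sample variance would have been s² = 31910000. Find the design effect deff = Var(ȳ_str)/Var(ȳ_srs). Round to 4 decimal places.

0.7453

Var(ȳ_str) = Σ Wₕ²(1−fₕ)sₕ²/nₕ with Wₕ = Nₕ/28303:
  Rural: (19336/28303)²·(1−1748/19336)·25700000/1748 = 6241.8
  Urban: (8967/28303)²·(1−1531/8967)·3150000/1531 = 171.26041
  → Var(ȳ_str) = 6413.0604.
Var(ȳ_srs) = (1 − 3279/28303)·31910000/3279 = 8604.1832.
deff = 6413.0604 / 8604.1832 = 0.7453.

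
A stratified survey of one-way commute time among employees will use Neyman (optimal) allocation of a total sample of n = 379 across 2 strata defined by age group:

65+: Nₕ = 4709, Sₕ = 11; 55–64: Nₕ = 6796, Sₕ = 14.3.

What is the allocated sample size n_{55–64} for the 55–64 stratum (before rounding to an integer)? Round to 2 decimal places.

Neyman allocation: nₕ = n·NₕSₕ / Σⱼ NⱼSⱼ.
Σ NⱼSⱼ = 4709·11 + 6796·14.3 = 148981.8.
n_{55–64} = 379·6796·14.3 / 148981.8 = 247.23.

247.23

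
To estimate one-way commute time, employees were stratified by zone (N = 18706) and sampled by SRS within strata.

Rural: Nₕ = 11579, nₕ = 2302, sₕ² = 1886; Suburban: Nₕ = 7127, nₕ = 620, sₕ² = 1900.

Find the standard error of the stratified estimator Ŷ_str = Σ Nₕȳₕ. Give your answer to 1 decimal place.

15169.9

Var(Ŷ_str) = Σₕ Nₕ²(1 − fₕ)sₕ²/nₕ.
Rural: 11579²·(1 − 2302/11579)·1886/2302 = 8.8006547 × 10^7.
Suburban: 7127²·(1 − 620/7127)·1900/620 = 1.4211813 × 10^8.
Sum = 2.3012468 × 10^8.
SE = √(2.3012468 × 10^8) = 15169.9.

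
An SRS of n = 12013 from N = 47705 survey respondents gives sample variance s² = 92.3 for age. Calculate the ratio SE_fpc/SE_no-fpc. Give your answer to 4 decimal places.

f = n/N = 12013/47705 = 0.25181847.
SE_no-fpc = √(s²/n) = 0.087654681; SE_fpc = √((1−f)s²/n) = 0.075819096.
Ratio = √(1−f) = 0.86497487.

0.8650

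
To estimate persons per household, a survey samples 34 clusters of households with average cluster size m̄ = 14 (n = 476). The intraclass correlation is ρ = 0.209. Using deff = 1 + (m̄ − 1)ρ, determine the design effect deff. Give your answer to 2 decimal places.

3.72

deff = 1 + (14 − 1)·0.209 = 1 + 2.717 = 3.717.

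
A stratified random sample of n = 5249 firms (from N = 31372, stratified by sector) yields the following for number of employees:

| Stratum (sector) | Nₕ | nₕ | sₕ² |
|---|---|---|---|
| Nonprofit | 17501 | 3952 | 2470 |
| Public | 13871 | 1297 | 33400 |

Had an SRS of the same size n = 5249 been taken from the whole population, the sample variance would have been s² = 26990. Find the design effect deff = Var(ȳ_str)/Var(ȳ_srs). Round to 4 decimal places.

1.1010

Var(ȳ_str) = Σ Wₕ²(1−fₕ)sₕ²/nₕ with Wₕ = Nₕ/31372:
  Nonprofit: (17501/31372)²·(1−3952/17501)·2470/3952 = 0.15057945
  Public: (13871/31372)²·(1−1297/13871)·33400/1297 = 4.5635552
  → Var(ȳ_str) = 4.7141347.
Var(ȳ_srs) = (1 − 5249/31372)·26990/5249 = 4.2816105.
deff = 4.7141347 / 4.2816105 = 1.1010.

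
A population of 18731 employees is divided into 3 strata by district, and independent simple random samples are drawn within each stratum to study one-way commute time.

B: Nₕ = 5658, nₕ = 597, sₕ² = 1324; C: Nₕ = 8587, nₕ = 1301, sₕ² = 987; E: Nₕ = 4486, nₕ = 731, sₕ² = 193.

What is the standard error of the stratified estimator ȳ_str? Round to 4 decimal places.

0.5736

Var(ȳ_str) = Σₕ Wₕ²(1 − fₕ)sₕ²/nₕ with Wₕ = Nₕ/N, N = 18731.
B: Wₕ = 0.30206609; term = 0.30206609²·(1 − 0.10551432)·1324/597 = 0.18100518.
C: Wₕ = 0.45843788; term = 0.45843788²·(1 − 0.15150809)·987/1301 = 0.13528466.
E: Wₕ = 0.23949602; term = 0.23949602²·(1 − 0.16295140)·193/731 = 0.012676145.
Sum = 0.32896599.
SE = √(0.32896599) = 0.5736.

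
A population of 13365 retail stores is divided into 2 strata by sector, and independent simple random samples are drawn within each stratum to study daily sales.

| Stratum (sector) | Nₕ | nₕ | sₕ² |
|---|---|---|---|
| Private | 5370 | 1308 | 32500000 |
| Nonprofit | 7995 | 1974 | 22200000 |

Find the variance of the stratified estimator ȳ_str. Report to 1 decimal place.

Var(ȳ_str) = Σₕ Wₕ²(1 − fₕ)sₕ²/nₕ with Wₕ = Nₕ/N, N = 13365.
Private: Wₕ = 0.40179574; term = 0.40179574²·(1 − 0.24357542)·32500000/1308 = 3034.2537.
Nonprofit: Wₕ = 0.59820426; term = 0.59820426²·(1 − 0.24690432)·22200000/1974 = 3030.7841.
Sum = 6065.0378.

6065.0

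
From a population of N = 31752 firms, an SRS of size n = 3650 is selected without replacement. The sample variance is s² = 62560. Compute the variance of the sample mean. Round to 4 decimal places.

15.1695

Under SRS without replacement, Var(ȳ) = (1 − f)·s²/n with f = n/N = 3650/31752 = 0.11495339.
Var(ȳ) = (1 − 0.11495339)·62560/3650 = 0.88504661·17.139726 = 15.169456.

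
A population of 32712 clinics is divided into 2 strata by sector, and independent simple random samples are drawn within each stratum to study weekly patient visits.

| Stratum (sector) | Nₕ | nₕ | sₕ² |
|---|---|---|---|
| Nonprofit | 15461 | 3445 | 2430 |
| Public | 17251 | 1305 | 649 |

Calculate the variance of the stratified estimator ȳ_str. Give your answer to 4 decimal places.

Var(ȳ_str) = Σₕ Wₕ²(1 − fₕ)sₕ²/nₕ with Wₕ = Nₕ/N, N = 32712.
Nonprofit: Wₕ = 0.47264001; term = 0.47264001²·(1 − 0.22281871)·2430/3445 = 0.12246172.
Public: Wₕ = 0.52735999; term = 0.52735999²·(1 − 0.07564779)·649/1305 = 0.12784567.
Sum = 0.25030739.

0.2503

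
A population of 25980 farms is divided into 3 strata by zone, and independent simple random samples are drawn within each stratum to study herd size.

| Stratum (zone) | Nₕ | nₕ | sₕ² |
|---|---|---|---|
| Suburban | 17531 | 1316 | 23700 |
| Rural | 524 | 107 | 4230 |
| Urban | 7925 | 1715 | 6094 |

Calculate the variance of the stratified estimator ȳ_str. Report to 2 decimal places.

Var(ȳ_str) = Σₕ Wₕ²(1 − fₕ)sₕ²/nₕ with Wₕ = Nₕ/N, N = 25980.
Suburban: Wₕ = 0.67478830; term = 0.67478830²·(1 − 0.07506702)·23700/1316 = 7.5846895.
Rural: Wₕ = 0.02016936; term = 0.02016936²·(1 − 0.20419847)·4230/107 = 0.012798104.
Urban: Wₕ = 0.30504234; term = 0.30504234²·(1 − 0.21640379)·6094/1715 = 0.25909015.
Sum = 7.8565778.

7.86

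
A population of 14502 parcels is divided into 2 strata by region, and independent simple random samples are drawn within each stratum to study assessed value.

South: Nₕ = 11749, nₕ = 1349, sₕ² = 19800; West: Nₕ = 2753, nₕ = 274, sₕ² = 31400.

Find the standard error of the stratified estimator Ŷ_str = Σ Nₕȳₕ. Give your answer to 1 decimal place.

Var(Ŷ_str) = Σₕ Nₕ²(1 − fₕ)sₕ²/nₕ.
South: 11749²·(1 − 1349/11749)·19800/1349 = 1.7934426 × 10^9.
West: 2753²·(1 − 274/2753)·31400/274 = 7.8209917 × 10^8.
Sum = 2.5755418 × 10^9.
SE = √(2.5755418 × 10^9) = 50749.8.

50749.8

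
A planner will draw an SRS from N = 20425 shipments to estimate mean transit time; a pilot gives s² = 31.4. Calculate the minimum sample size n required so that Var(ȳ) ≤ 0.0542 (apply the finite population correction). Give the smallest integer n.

Without fpc, n₀ = s²/D = 31.4/0.0542 = 579.3358.
With fpc, (1 − n/N)·s²/n ≤ D requires n ≥ n₀/(1 + n₀/N) = 579.3358/(1 + 579.3358/20425) = 563.3567.
Rounding up, n = 564.

564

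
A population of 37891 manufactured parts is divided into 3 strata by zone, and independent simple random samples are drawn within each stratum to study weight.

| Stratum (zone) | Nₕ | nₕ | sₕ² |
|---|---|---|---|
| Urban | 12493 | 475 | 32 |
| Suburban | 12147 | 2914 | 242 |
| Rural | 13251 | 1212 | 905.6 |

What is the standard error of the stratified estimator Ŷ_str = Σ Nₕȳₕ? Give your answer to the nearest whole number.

11774

Var(Ŷ_str) = Σₕ Nₕ²(1 − fₕ)sₕ²/nₕ.
Urban: 12493²·(1 − 475/12493)·32/475 = 1.0114754 × 10^7.
Suburban: 12147²·(1 − 2914/12147)·242/2914 = 9.3140311 × 10^6.
Rural: 13251²·(1 − 1212/13251)·905.6/1212 = 1.1919907 × 10^8.
Sum = 1.3862786 × 10^8.
SE = √(1.3862786 × 10^8) = 11774.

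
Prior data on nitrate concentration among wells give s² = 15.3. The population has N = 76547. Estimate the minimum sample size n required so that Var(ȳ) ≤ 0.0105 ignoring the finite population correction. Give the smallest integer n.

1458

Without fpc, n₀ = s²/D = 15.3/0.0105 = 1457.1429.
Rounding up, n = 1458.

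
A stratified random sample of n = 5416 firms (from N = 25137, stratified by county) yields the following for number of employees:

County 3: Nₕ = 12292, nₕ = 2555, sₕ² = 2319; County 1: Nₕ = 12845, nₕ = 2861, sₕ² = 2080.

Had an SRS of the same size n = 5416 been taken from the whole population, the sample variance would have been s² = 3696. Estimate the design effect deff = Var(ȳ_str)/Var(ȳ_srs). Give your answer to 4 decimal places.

Var(ȳ_str) = Σ Wₕ²(1−fₕ)sₕ²/nₕ with Wₕ = Nₕ/25137:
  County 3: (12292/25137)²·(1−2555/12292)·2319/2555 = 0.17192169
  County 1: (12845/25137)²·(1−2861/12845)·2080/2861 = 0.14755613
  → Var(ȳ_str) = 0.31947782.
Var(ȳ_srs) = (1 − 5416/25137)·3696/5416 = 0.5353882.
deff = 0.31947782 / 0.5353882 = 0.5967.

0.5967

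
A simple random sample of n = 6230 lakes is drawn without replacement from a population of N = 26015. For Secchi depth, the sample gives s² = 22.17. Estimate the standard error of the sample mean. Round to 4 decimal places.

0.0520

Under SRS without replacement, Var(ȳ) = (1 − f)·s²/n with f = n/N = 6230/26015 = 0.23947722.
Var(ȳ) = (1 − 0.23947722)·22.17/6230 = 0.76052278·0.0035585875 = 0.0027063868.
SE(ȳ) = √(0.0027063868) = 0.0520.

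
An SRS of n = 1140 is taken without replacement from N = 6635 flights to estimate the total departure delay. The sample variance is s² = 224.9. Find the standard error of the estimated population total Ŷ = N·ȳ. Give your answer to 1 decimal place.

2681.9

Var(Ŷ) = N²·Var(ȳ) = N²·(1 − n/N)·s²/n.
f = 1140/6635 = 0.17181613; Var(ȳ) = 0.82818387·224.9/1140 = 0.1633847.
Var(Ŷ) = 6635² · 0.1633847 = 7.1927214 × 10^6.
SE(Ŷ) = √(7.1927214 × 10^6) = 2681.9.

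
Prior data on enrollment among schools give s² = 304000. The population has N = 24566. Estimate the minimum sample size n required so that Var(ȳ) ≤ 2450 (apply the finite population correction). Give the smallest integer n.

124

Without fpc, n₀ = s²/D = 304000/2450 = 124.0816.
With fpc, (1 − n/N)·s²/n ≤ D requires n ≥ n₀/(1 + n₀/N) = 124.0816/(1 + 124.0816/24566) = 123.4580.
Rounding up, n = 124.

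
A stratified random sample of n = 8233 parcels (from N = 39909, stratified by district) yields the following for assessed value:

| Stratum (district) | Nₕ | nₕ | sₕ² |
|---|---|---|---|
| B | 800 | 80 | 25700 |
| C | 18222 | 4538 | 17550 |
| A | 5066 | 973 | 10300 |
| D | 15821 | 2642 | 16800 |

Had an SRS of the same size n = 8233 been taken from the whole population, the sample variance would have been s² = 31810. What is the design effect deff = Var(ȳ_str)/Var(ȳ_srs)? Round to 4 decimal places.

0.5517

Var(ȳ_str) = Σ Wₕ²(1−fₕ)sₕ²/nₕ with Wₕ = Nₕ/39909:
  B: (800/39909)²·(1−80/800)·25700/80 = 0.11617801
  C: (18222/39909)²·(1−4538/18222)·17550/4538 = 0.60545246
  A: (5066/39909)²·(1−973/5066)·10300/973 = 0.13781282
  D: (15821/39909)²·(1−2642/15821)·16800/2642 = 0.8324366
  → Var(ȳ_str) = 1.6918799.
Var(ȳ_srs) = (1 − 8233/39909)·31810/8233 = 3.0666559.
deff = 1.6918799 / 3.0666559 = 0.5517.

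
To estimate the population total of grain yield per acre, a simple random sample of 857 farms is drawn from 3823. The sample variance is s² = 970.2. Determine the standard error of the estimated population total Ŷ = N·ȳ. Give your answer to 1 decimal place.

Var(Ŷ) = N²·Var(ȳ) = N²·(1 − n/N)·s²/n.
f = 857/3823 = 0.22416950; Var(ȳ) = 0.77583050·970.2/857 = 0.87830893.
Var(Ŷ) = 3823² · 0.87830893 = 1.2836774 × 10^7.
SE(Ŷ) = √(1.2836774 × 10^7) = 3582.8.

3582.8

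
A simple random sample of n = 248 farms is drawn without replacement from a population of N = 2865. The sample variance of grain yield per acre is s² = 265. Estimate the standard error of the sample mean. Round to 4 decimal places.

Under SRS without replacement, Var(ȳ) = (1 − f)·s²/n with f = n/N = 248/2865 = 0.08656195.
Var(ȳ) = (1 − 0.08656195)·265/248 = 0.91343805·1.0685484 = 0.97605275.
SE(ȳ) = √(0.97605275) = 0.9880.

0.9880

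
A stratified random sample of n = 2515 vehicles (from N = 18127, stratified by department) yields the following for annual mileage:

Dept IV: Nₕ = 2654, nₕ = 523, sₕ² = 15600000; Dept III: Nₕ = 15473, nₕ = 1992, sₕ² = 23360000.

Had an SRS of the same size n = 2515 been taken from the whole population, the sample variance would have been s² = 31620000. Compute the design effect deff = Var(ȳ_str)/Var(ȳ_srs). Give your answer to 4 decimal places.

Var(ȳ_str) = Σ Wₕ²(1−fₕ)sₕ²/nₕ with Wₕ = Nₕ/18127:
  Dept IV: (2654/18127)²·(1−523/2654)·15600000/523 = 513.39946
  Dept III: (15473/18127)²·(1−1992/15473)·23360000/1992 = 7444.3755
  → Var(ȳ_str) = 7957.775.
Var(ȳ_srs) = (1 − 2515/18127)·31620000/2515 = 10828.205.
deff = 7957.775 / 10828.205 = 0.7349.

0.7349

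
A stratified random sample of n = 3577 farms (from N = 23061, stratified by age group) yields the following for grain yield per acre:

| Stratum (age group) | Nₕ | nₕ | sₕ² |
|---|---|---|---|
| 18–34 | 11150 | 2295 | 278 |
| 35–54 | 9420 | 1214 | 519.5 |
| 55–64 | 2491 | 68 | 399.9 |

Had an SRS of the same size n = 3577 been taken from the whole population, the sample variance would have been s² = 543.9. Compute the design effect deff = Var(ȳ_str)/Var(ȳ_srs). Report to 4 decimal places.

1.1788

Var(ȳ_str) = Σ Wₕ²(1−fₕ)sₕ²/nₕ with Wₕ = Nₕ/23061:
  18–34: (11150/23061)²·(1−2295/11150)·278/2295 = 0.022488955
  35–54: (9420/23061)²·(1−1214/9420)·519.5/1214 = 0.062200376
  55–64: (2491/23061)²·(1−68/2491)·399.9/68 = 0.066744174
  → Var(ȳ_str) = 0.15143351.
Var(ȳ_srs) = (1 − 3577/23061)·543.9/3577 = 0.12846952.
deff = 0.15143351 / 0.12846952 = 1.1788.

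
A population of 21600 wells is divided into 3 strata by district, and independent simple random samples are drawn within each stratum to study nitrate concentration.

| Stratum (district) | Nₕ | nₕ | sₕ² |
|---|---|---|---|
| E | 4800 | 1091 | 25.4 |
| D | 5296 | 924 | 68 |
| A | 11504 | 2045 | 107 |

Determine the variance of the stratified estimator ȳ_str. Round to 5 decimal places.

Var(ȳ_str) = Σₕ Wₕ²(1 − fₕ)sₕ²/nₕ with Wₕ = Nₕ/N, N = 21600.
E: Wₕ = 0.22222222; term = 0.22222222²·(1 − 0.22729167)·25.4/1091 = 8.8838156 × 10^-4.
D: Wₕ = 0.24518519; term = 0.24518519²·(1 − 0.17447130)·68/924 = 0.0036522254.
A: Wₕ = 0.53259259; term = 0.53259259²·(1 − 0.17776426)·107/2045 = 0.012203294.
Sum = 0.016743901.

0.01674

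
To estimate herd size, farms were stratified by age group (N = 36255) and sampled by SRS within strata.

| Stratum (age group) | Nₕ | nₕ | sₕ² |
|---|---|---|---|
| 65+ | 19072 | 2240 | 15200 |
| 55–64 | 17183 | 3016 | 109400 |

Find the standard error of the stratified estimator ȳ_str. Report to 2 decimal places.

2.89

Var(ȳ_str) = Σₕ Wₕ²(1 − fₕ)sₕ²/nₕ with Wₕ = Nₕ/N, N = 36255.
65+: Wₕ = 0.52605158; term = 0.52605158²·(1 − 0.11744966)·15200/2240 = 1.6572641.
55–64: Wₕ = 0.47394842; term = 0.47394842²·(1 − 0.17552232)·109400/3016 = 6.7177997.
Sum = 8.3750638.
SE = √(8.3750638) = 2.89.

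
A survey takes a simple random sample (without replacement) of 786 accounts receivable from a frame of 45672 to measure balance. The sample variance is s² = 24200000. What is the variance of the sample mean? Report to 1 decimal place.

30258.9

Under SRS without replacement, Var(ȳ) = (1 − f)·s²/n with f = n/N = 786/45672 = 0.01720967.
Var(ȳ) = (1 − 0.01720967)·24200000/786 = 0.98279033·30788.804 = 30258.939.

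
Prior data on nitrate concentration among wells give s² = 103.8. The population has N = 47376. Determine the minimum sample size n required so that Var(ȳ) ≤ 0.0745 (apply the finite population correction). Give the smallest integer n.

Without fpc, n₀ = s²/D = 103.8/0.0745 = 1393.2886.
With fpc, (1 − n/N)·s²/n ≤ D requires n ≥ n₀/(1 + n₀/N) = 1393.2886/(1 + 1393.2886/47376) = 1353.4838.
Rounding up, n = 1354.

1354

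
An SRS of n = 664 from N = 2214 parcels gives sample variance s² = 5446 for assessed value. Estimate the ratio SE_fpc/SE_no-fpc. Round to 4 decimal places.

f = n/N = 664/2214 = 0.29990967.
SE_no-fpc = √(s²/n) = 2.8638798; SE_fpc = √((1−f)s²/n) = 2.3962483.
Ratio = √(1−f) = 0.83671401.

0.8367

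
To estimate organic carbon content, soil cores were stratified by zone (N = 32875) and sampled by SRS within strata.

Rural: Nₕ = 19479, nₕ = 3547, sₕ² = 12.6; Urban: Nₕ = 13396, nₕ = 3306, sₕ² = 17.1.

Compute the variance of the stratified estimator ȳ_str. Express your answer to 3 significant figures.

0.00167

Var(ȳ_str) = Σₕ Wₕ²(1 − fₕ)sₕ²/nₕ with Wₕ = Nₕ/N, N = 32875.
Rural: Wₕ = 0.59251711; term = 0.59251711²·(1 − 0.18209354)·12.6/3547 = 0.0010200343.
Urban: Wₕ = 0.40748289; term = 0.40748289²·(1 − 0.24679009)·17.1/3306 = 6.4688643 × 10^-4.
Sum = 0.0016669207.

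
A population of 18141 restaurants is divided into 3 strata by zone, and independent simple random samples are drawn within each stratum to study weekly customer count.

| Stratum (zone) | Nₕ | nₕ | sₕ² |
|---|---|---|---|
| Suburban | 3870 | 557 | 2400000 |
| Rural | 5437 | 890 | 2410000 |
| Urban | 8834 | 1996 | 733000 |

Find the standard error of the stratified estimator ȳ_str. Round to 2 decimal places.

20.94

Var(ȳ_str) = Σₕ Wₕ²(1 − fₕ)sₕ²/nₕ with Wₕ = Nₕ/N, N = 18141.
Suburban: Wₕ = 0.21332892; term = 0.21332892²·(1 − 0.14392765)·2400000/557 = 167.86726.
Rural: Wₕ = 0.29970784; term = 0.29970784²·(1 − 0.16369321)·2410000/890 = 203.41776.
Urban: Wₕ = 0.48696323; term = 0.48696323²·(1 − 0.22594521)·733000/1996 = 67.407385.
Sum = 438.69241.
SE = √(438.69241) = 20.94.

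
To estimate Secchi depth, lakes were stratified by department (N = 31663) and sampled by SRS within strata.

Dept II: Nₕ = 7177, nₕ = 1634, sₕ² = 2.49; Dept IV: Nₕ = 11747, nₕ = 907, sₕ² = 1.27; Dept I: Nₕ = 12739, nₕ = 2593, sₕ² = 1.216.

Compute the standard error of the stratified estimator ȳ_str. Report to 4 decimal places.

0.0173

Var(ȳ_str) = Σₕ Wₕ²(1 − fₕ)sₕ²/nₕ with Wₕ = Nₕ/N, N = 31663.
Dept II: Wₕ = 0.22666835; term = 0.22666835²·(1 − 0.22767173)·2.49/1634 = 6.0468751 × 10^-5.
Dept IV: Wₕ = 0.37100085; term = 0.37100085²·(1 − 0.07721120)·1.27/907 = 1.7784783 × 10^-4.
Dept I: Wₕ = 0.40233080; term = 0.40233080²·(1 − 0.20354816)·1.216/2593 = 6.0458467 × 10^-5.
Sum = 2.9877505 × 10^-4.
SE = √(2.9877505 × 10^-4) = 0.0173.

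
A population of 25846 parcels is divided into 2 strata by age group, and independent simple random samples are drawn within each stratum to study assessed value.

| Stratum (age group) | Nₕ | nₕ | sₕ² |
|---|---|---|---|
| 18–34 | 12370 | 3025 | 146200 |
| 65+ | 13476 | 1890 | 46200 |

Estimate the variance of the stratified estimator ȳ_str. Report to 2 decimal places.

14.08

Var(ȳ_str) = Σₕ Wₕ²(1 − fₕ)sₕ²/nₕ with Wₕ = Nₕ/N, N = 25846.
18–34: Wₕ = 0.47860404; term = 0.47860404²·(1 − 0.24454325)·146200/3025 = 8.3634279.
65+: Wₕ = 0.52139596; term = 0.52139596²·(1 − 0.14024933)·46200/1890 = 5.713313.
Sum = 14.076741.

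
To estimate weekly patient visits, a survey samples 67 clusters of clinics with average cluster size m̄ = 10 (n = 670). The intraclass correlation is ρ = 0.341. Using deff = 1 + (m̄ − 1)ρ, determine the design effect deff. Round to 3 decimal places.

4.069

deff = 1 + (10 − 1)·0.341 = 1 + 3.069 = 4.069.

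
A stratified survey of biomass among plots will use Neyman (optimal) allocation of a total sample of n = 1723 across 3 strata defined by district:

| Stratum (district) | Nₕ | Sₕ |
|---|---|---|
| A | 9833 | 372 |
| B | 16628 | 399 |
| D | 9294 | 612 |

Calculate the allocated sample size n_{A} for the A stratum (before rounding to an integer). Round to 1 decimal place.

Neyman allocation: nₕ = n·NₕSₕ / Σⱼ NⱼSⱼ.
Σ NⱼSⱼ = 9833·372 + 16628·399 + 9294·612 = 1.5980376 × 10^7.
n_{A} = 1723·9833·372 / (1.5980376 × 10^7) = 394.4.

394.4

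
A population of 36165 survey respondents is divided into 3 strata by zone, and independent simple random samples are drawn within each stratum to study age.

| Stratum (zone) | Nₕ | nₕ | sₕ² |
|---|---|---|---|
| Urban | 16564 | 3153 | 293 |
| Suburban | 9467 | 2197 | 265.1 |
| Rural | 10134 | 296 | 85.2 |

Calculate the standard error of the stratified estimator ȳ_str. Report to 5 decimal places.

Var(ȳ_str) = Σₕ Wₕ²(1 − fₕ)sₕ²/nₕ with Wₕ = Nₕ/N, N = 36165.
Urban: Wₕ = 0.45801189; term = 0.45801189²·(1 − 0.19035257)·293/3153 = 0.015783129.
Suburban: Wₕ = 0.26177243; term = 0.26177243²·(1 − 0.23206929)·265.1/2197 = 0.0063496461.
Rural: Wₕ = 0.28021568; term = 0.28021568²·(1 − 0.02920860)·85.2/296 = 0.021941113.
Sum = 0.044073888.
SE = √(0.044073888) = 0.20994.

0.20994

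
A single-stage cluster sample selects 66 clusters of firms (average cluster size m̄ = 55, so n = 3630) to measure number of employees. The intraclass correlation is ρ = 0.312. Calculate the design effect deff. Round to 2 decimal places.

deff = 1 + (55 − 1)·0.312 = 1 + 16.848 = 17.848.

17.85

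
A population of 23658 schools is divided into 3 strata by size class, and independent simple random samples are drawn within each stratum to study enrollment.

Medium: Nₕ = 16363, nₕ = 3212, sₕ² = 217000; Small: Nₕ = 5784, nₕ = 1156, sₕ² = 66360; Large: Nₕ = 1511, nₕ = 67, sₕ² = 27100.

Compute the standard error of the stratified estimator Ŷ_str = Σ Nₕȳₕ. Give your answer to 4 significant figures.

Var(Ŷ_str) = Σₕ Nₕ²(1 − fₕ)sₕ²/nₕ.
Medium: 16363²·(1 − 3212/16363)·217000/3212 = 1.4538042 × 10^10.
Small: 5784²·(1 − 1156/5784)·66360/1156 = 1.5366331 × 10^9.
Large: 1511²·(1 − 67/1511)·27100/67 = 8.8252323 × 10^8.
Sum = 1.6957198 × 10^10.
SE = √(1.6957198 × 10^10) = 130200.

130200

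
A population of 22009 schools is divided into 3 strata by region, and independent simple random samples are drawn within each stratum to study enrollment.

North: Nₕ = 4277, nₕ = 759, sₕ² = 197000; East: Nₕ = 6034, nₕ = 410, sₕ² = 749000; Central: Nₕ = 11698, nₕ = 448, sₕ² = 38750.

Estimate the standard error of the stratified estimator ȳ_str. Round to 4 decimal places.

Var(ȳ_str) = Σₕ Wₕ²(1 − fₕ)sₕ²/nₕ with Wₕ = Nₕ/N, N = 22009.
North: Wₕ = 0.19432959; term = 0.19432959²·(1 − 0.17746084)·197000/759 = 8.0622993.
East: Wₕ = 0.27416057; term = 0.27416057²·(1 − 0.06794829)·749000/410 = 127.98172.
Central: Wₕ = 0.53150984; term = 0.53150984²·(1 − 0.03829714)·38750/448 = 23.499424.
Sum = 159.54344.
SE = √(159.54344) = 12.6311.

12.6311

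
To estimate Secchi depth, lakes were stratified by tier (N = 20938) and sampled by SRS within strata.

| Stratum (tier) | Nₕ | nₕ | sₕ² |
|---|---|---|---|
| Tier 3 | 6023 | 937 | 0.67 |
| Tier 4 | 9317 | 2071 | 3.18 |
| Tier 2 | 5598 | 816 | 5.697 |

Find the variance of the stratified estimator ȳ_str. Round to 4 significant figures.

Var(ȳ_str) = Σₕ Wₕ²(1 − fₕ)sₕ²/nₕ with Wₕ = Nₕ/N, N = 20938.
Tier 3: Wₕ = 0.28765880; term = 0.28765880²·(1 − 0.15557031)·0.67/937 = 4.9963636 × 10^-5.
Tier 4: Wₕ = 0.44498042; term = 0.44498042²·(1 − 0.22228185)·3.18/2071 = 2.3645639 × 10^-4.
Tier 2: Wₕ = 0.26736078; term = 0.26736078²·(1 − 0.14576635)·5.697/816 = 4.2631257 × 10^-4.
Sum = 7.127326 × 10^-4.

7.127 × 10^-4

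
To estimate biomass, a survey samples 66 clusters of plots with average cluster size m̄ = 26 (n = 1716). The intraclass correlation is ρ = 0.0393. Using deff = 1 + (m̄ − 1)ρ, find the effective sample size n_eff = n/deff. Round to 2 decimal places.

deff = 1 + (26 − 1)·0.0393 = 1 + 0.9825 = 1.9825.
n_eff = 1716 / 1.9825 = 865.57.

865.57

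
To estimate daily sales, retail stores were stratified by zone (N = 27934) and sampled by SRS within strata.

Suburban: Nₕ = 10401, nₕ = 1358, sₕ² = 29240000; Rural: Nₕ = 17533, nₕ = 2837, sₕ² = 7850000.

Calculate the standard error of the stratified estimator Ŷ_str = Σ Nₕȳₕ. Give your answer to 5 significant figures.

1.6547 × 10^6

Var(Ŷ_str) = Σₕ Nₕ²(1 − fₕ)sₕ²/nₕ.
Suburban: 10401²·(1 − 1358/10401)·29240000/1358 = 2.0251874 × 10^12.
Rural: 17533²·(1 − 2837/17533)·7850000/2837 = 7.1296087 × 10^11.
Sum = 2.7381483 × 10^12.
SE = √(2.7381483 × 10^12) = 1.6547 × 10^6.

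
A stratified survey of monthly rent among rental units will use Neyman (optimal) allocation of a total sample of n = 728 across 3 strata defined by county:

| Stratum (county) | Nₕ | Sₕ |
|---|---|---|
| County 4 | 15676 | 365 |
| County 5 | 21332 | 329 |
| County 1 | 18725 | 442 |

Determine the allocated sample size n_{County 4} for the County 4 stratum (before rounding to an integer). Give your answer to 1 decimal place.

198.2

Neyman allocation: nₕ = n·NₕSₕ / Σⱼ NⱼSⱼ.
Σ NⱼSⱼ = 15676·365 + 21332·329 + 18725·442 = 2.1016418 × 10^7.
n_{County 4} = 728·15676·365 / (2.1016418 × 10^7) = 198.2.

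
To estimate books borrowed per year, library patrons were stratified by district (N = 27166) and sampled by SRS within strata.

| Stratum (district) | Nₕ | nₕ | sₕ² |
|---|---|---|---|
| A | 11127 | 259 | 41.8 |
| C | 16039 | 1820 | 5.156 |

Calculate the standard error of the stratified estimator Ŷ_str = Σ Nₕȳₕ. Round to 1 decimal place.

Var(Ŷ_str) = Σₕ Nₕ²(1 − fₕ)sₕ²/nₕ.
A: 11127²·(1 − 259/11127)·41.8/259 = 1.9516603 × 10^7.
C: 16039²·(1 − 1820/16039)·5.156/1820 = 646082.33.
Sum = 2.0162685 × 10^7.
SE = √(2.0162685 × 10^7) = 4490.3.

4490.3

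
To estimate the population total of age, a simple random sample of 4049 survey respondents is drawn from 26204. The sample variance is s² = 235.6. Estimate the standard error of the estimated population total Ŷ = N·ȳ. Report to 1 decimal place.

5812.1

Var(Ŷ) = N²·Var(ȳ) = N²·(1 − n/N)·s²/n.
f = 4049/26204 = 0.15451839; Var(ȳ) = 0.84548161·235.6/4049 = 0.049196213.
Var(Ŷ) = 26204² · 0.049196213 = 3.3780561 × 10^7.
SE(Ŷ) = √(3.3780561 × 10^7) = 5812.1.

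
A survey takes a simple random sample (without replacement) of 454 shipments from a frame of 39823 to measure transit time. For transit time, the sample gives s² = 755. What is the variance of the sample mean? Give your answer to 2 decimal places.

Under SRS without replacement, Var(ȳ) = (1 − f)·s²/n with f = n/N = 454/39823 = 0.01140045.
Var(ȳ) = (1 − 0.01140045)·755/454 = 0.98859955·1.6629956 = 1.6440367.

1.64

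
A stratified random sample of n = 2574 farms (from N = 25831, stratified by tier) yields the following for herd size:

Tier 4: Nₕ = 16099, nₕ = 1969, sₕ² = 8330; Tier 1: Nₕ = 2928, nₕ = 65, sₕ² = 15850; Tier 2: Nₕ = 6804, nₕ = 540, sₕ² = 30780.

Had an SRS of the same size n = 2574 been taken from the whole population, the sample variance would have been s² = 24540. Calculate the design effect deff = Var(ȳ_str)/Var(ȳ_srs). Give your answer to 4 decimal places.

Var(ȳ_str) = Σ Wₕ²(1−fₕ)sₕ²/nₕ with Wₕ = Nₕ/25831:
  Tier 4: (16099/25831)²·(1−1969/16099)·8330/1969 = 1.4423077
  Tier 1: (2928/25831)²·(1−65/2928)·15850/65 = 3.0635565
  Tier 2: (6804/25831)²·(1−540/6804)·30780/540 = 3.6408977
  → Var(ȳ_str) = 8.1467619.
Var(ȳ_srs) = (1 − 2574/25831)·24540/2574 = 8.5837782.
deff = 8.1467619 / 8.5837782 = 0.9491.

0.9491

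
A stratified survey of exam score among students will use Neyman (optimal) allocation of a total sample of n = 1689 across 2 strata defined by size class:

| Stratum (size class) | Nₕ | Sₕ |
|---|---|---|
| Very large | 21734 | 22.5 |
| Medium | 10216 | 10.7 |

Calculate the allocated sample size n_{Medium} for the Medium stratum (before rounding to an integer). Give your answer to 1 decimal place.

Neyman allocation: nₕ = n·NₕSₕ / Σⱼ NⱼSⱼ.
Σ NⱼSⱼ = 21734·22.5 + 10216·10.7 = 598326.2.
n_{Medium} = 1689·10216·10.7 / 598326.2 = 308.6.

308.6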